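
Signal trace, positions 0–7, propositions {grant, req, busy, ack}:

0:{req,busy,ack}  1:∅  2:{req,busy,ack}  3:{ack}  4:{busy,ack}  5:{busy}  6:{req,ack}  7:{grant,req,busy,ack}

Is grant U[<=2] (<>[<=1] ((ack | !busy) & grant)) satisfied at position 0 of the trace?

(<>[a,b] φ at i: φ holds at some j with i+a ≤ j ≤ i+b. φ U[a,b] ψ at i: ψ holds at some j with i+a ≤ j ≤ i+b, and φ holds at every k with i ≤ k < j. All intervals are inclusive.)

False

Need some j in [0,2] with <>[<=1] ((ack | !busy) & grant), and grant at every k in [0,j-1].
  j=0: <>[<=1] ((ack | !busy) & grant) — fails (none in [0,1]).
  j=1: <>[<=1] ((ack | !busy) & grant) — fails (none in [1,2]).
  j=2: <>[<=1] ((ack | !busy) & grant) — fails (none in [2,3]).
No j in the window works → until fails.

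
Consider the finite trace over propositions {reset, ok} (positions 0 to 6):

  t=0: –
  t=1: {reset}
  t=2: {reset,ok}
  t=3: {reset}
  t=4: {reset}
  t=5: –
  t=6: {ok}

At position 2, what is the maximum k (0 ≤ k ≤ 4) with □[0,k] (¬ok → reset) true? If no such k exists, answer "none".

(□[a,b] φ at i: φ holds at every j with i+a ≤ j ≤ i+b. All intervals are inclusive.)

(¬ok → reset) must hold from j=2 onward; find where it first fails.
  j=2: holds
  j=3: holds
  j=4: holds
  j=5: fails
Holds on [2,4], so largest k = 2.

2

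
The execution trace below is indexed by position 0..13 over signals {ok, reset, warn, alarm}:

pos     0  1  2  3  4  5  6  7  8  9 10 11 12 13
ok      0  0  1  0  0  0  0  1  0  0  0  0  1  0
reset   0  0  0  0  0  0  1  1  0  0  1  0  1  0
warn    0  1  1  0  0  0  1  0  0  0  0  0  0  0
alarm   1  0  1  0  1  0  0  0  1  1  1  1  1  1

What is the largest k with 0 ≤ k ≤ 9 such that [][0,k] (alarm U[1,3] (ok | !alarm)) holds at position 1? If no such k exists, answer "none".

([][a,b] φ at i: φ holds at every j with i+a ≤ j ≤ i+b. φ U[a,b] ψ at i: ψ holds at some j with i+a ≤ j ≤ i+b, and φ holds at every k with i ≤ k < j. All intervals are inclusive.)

(alarm U[1,3] (ok | !alarm)) must hold from j=1 onward; find where it first fails.
  j=1: fails → no k works.

none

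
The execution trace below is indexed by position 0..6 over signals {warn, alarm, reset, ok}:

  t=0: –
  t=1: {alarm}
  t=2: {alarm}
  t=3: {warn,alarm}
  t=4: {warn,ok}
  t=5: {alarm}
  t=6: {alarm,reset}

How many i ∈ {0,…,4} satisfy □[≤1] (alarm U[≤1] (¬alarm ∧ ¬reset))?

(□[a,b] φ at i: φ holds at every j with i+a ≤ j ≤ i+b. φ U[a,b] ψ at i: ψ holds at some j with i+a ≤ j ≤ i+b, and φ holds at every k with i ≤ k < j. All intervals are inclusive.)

Evaluate at each i in [0,4]:
  i=0: ✗ (fails at j=1)
  i=1: ✗ (fails at j=1)
  i=2: ✗ (fails at j=2)
  i=3: ✓ (all of [3,4])
  i=4: ✗ (fails at j=5)
Positions where it holds: {3} → 1.

1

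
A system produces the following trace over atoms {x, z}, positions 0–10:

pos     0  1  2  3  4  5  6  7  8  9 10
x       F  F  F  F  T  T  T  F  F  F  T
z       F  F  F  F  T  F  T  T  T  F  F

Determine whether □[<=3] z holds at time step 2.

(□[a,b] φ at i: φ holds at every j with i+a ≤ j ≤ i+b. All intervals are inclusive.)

Does not hold

Check z at every j in [2,5]:
  j=2: false
  j=3: false
  j=4: true
  j=5: false
Fails at j=2 → formula fails.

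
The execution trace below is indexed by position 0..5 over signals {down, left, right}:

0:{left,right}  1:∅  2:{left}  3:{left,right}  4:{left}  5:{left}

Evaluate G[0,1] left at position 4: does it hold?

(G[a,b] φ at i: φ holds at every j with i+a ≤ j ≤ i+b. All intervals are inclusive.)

Check left at every j in [4,5]:
  j=4: true
  j=5: true
All positions satisfy it → formula holds.

True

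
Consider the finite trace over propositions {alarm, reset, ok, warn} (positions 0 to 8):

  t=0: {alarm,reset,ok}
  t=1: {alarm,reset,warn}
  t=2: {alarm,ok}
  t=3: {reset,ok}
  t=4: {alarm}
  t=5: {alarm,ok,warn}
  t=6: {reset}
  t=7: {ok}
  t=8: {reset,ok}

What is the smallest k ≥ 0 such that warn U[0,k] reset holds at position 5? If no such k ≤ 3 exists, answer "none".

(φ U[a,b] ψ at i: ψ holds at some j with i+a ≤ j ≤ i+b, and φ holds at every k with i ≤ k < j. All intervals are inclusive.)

1

Need earliest j ≥ 5 with reset, and warn at every k in [5,j-1].
  j=5: rhs fails.
  j=6: rhs holds; lhs holds on [5,5]. k = 1.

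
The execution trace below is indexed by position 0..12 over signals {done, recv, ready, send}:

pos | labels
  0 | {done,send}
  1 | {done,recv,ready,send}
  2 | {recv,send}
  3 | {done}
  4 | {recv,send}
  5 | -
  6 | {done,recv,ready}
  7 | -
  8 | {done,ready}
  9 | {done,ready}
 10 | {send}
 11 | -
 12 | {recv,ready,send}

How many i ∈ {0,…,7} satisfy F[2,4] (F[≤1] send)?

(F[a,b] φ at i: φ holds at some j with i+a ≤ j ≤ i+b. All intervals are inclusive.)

6

Evaluate at each i in [0,7]:
  i=0: ✓ (witness j=2)
  i=1: ✓ (witness j=3)
  i=2: ✓ (witness j=4)
  i=3: ✗ (none in [5,7])
  i=4: ✗ (none in [6,8])
  i=5: ✓ (witness j=9)
  i=6: ✓ (witness j=9)
  i=7: ✓ (witness j=9)
Positions where it holds: {0, 1, 2, 5, 6, 7} → 6.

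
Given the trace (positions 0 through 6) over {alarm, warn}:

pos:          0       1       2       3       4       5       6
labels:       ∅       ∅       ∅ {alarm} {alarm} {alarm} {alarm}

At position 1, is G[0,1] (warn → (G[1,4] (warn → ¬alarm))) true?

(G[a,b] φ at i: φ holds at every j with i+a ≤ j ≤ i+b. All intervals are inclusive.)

Check (warn → (G[1,4] (warn → ¬alarm))) at every j in [1,2]:
  j=1: antecedent false → ✓
  j=2: antecedent false → ✓
All positions satisfy it → formula holds.

Holds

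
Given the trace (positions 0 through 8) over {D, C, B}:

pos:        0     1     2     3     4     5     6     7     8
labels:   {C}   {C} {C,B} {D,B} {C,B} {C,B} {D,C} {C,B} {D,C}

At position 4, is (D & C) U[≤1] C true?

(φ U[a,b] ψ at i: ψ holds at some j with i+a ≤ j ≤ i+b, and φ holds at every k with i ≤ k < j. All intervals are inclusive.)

Yes

Need some j in [4,5] with C, and (D & C) at every k in [4,j-1].
  j=4: C holds; no prefix to check → satisfied.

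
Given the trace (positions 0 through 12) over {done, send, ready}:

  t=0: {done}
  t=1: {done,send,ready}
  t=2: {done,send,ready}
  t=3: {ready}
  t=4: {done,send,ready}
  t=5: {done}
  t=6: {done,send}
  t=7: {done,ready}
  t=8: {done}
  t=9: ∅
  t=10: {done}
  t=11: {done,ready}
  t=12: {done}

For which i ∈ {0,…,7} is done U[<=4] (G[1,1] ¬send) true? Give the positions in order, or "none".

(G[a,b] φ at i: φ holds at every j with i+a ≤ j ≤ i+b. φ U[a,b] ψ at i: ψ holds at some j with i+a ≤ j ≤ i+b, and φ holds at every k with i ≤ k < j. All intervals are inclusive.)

0, 1, 2, 4, 5, 6, 7

Evaluate at each i in [0,7]:
  i=0: ✓ (rhs at j=2; lhs holds on [0,1])
  i=1: ✓ (rhs at j=2; lhs holds on [1,1])
  i=2: ✓ (rhs at j=2)
  i=3: ✗ (lhs fails at k=3 before rhs at j=4)
  i=4: ✓ (rhs at j=4)
  i=5: ✓ (rhs at j=6; lhs holds on [5,5])
  i=6: ✓ (rhs at j=6)
  i=7: ✓ (rhs at j=7)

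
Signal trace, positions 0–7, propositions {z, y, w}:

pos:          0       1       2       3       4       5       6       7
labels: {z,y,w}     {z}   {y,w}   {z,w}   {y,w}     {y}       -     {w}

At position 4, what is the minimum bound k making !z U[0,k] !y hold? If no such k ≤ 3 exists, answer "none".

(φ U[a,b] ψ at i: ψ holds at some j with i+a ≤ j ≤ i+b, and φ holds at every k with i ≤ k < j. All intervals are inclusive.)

2

Need earliest j ≥ 4 with !y, and !z at every k in [4,j-1].
  j=4: rhs fails.
  j=5: rhs fails.
  j=6: rhs holds; lhs holds on [4,5]. k = 2.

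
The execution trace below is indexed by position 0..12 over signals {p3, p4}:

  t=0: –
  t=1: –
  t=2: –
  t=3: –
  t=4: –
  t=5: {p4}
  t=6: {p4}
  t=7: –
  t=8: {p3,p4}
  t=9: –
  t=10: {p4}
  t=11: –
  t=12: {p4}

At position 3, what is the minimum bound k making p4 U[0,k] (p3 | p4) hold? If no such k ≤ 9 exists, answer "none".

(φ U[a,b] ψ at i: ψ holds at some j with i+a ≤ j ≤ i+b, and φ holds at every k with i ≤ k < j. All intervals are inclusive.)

Need earliest j ≥ 3 with (p3 | p4), and p4 at every k in [3,j-1].
  j=3: rhs fails.
  j=4: rhs fails.
  j=5: rhs holds but lhs fails at k=3.
  j=6: rhs holds but lhs fails at k=3.
  j=7: rhs fails.
  j=8: rhs holds but lhs fails at k=3.
  j=9: rhs fails.
  j=10: rhs holds but lhs fails at k=3.
  j=11: rhs fails.
  j=12: rhs holds but lhs fails at k=3.
No witness within the range → none.

none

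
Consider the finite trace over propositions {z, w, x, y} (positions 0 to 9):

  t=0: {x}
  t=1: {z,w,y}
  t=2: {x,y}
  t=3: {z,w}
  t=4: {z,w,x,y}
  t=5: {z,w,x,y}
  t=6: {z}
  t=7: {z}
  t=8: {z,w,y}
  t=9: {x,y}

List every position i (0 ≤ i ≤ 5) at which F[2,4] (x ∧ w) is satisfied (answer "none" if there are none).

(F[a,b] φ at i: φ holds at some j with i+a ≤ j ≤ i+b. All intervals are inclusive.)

Evaluate at each i in [0,5]:
  i=0: ✓ (witness j=4)
  i=1: ✓ (witness j=4)
  i=2: ✓ (witness j=4)
  i=3: ✓ (witness j=5)
  i=4: ✗ (none in [6,8])
  i=5: ✗ (none in [7,9])

0, 1, 2, 3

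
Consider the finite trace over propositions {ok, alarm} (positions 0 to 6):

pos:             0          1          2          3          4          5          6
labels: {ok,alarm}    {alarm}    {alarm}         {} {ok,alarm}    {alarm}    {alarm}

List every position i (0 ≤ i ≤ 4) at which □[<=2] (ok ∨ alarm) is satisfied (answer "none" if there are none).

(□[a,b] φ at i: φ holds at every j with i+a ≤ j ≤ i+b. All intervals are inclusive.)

Evaluate at each i in [0,4]:
  i=0: ✓ (all of [0,2])
  i=1: ✗ (fails at j=3)
  i=2: ✗ (fails at j=3)
  i=3: ✗ (fails at j=3)
  i=4: ✓ (all of [4,6])

0, 4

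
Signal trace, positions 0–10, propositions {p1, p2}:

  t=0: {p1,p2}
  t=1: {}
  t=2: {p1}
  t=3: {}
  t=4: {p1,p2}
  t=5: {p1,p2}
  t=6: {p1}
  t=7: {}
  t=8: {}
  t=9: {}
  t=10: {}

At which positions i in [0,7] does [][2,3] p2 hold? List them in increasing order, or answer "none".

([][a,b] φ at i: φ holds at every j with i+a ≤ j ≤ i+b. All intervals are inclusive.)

2

Evaluate at each i in [0,7]:
  i=0: ✗ (fails at j=2)
  i=1: ✗ (fails at j=3)
  i=2: ✓ (all of [4,5])
  i=3: ✗ (fails at j=6)
  i=4: ✗ (fails at j=6)
  i=5: ✗ (fails at j=7)
  i=6: ✗ (fails at j=8)
  i=7: ✗ (fails at j=9)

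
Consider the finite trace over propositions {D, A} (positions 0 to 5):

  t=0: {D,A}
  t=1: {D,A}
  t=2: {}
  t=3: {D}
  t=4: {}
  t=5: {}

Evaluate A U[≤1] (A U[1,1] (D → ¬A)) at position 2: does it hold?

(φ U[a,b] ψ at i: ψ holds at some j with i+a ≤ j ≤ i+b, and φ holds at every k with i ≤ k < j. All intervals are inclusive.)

Need some j in [2,3] with (A U[1,1] (D → ¬A)), and A at every k in [2,j-1].
  j=2: (A U[1,1] (D → ¬A)) — fails.
  j=3: (A U[1,1] (D → ¬A)) — fails.
No j in the window works → until fails.

False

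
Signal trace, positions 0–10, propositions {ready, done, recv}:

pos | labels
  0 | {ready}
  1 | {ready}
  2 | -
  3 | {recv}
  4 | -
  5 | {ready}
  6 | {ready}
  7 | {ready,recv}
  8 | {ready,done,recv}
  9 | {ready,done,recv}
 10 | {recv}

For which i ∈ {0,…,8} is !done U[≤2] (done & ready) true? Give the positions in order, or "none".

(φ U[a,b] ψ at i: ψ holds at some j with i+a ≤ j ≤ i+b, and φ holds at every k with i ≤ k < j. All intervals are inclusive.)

6, 7, 8

Evaluate at each i in [0,8]:
  i=0: ✗ (no rhs in [0,2])
  i=1: ✗ (no rhs in [1,3])
  i=2: ✗ (no rhs in [2,4])
  i=3: ✗ (no rhs in [3,5])
  i=4: ✗ (no rhs in [4,6])
  i=5: ✗ (no rhs in [5,7])
  i=6: ✓ (rhs at j=8; lhs holds on [6,7])
  i=7: ✓ (rhs at j=8; lhs holds on [7,7])
  i=8: ✓ (rhs at j=8)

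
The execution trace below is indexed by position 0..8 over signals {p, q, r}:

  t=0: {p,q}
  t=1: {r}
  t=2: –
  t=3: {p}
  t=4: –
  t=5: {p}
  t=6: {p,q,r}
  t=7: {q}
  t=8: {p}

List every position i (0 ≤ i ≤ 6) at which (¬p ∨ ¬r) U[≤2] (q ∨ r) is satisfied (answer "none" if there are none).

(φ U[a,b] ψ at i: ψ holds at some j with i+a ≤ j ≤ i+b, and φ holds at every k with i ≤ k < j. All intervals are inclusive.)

0, 1, 4, 5, 6

Evaluate at each i in [0,6]:
  i=0: ✓ (rhs at j=0)
  i=1: ✓ (rhs at j=1)
  i=2: ✗ (no rhs in [2,4])
  i=3: ✗ (no rhs in [3,5])
  i=4: ✓ (rhs at j=6; lhs holds on [4,5])
  i=5: ✓ (rhs at j=6; lhs holds on [5,5])
  i=6: ✓ (rhs at j=6)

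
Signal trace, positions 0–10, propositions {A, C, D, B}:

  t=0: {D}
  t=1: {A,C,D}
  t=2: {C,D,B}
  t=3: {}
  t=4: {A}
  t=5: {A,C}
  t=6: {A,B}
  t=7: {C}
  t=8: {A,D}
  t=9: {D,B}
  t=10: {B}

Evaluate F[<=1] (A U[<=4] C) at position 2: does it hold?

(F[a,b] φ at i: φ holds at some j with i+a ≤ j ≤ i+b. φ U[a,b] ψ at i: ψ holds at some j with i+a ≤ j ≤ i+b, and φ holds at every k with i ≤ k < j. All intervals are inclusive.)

Check (A U[<=4] C) at each j in [2,3]:
  j=2: holds
  j=3: fails
Found at j=2 → formula holds.

Yes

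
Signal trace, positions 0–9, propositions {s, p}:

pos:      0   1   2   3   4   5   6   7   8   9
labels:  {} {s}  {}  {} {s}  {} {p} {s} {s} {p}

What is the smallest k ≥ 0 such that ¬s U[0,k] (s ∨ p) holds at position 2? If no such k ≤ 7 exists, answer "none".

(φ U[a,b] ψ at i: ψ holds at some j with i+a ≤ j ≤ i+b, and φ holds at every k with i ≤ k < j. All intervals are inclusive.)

Need earliest j ≥ 2 with (s ∨ p), and ¬s at every k in [2,j-1].
  j=2: rhs fails.
  j=3: rhs fails.
  j=4: rhs holds; lhs holds on [2,3]. k = 2.

2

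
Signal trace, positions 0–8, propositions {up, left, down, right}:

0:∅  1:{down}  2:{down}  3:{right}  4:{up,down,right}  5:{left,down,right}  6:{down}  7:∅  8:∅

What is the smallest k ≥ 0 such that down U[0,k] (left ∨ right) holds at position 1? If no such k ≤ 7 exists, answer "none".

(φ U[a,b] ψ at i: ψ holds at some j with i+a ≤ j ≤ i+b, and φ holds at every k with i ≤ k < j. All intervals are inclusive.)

2

Need earliest j ≥ 1 with (left ∨ right), and down at every k in [1,j-1].
  j=1: rhs fails.
  j=2: rhs fails.
  j=3: rhs holds; lhs holds on [1,2]. k = 2.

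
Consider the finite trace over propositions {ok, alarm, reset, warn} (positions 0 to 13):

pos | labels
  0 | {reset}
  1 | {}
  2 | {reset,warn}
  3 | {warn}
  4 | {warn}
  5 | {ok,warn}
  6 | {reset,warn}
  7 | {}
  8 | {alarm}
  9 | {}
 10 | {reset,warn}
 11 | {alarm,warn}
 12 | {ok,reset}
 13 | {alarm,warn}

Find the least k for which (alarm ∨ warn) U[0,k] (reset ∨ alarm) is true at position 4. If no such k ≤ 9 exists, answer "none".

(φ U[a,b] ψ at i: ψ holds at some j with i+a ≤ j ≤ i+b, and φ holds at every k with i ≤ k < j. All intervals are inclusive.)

2

Need earliest j ≥ 4 with (reset ∨ alarm), and (alarm ∨ warn) at every k in [4,j-1].
  j=4: rhs fails.
  j=5: rhs fails.
  j=6: rhs holds; lhs holds on [4,5]. k = 2.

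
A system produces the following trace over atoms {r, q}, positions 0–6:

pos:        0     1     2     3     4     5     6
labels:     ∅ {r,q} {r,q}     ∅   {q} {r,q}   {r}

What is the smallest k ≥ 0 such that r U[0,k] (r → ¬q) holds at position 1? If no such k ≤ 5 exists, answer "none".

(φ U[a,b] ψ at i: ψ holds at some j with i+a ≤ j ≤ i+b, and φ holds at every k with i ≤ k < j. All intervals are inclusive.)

Need earliest j ≥ 1 with (r → ¬q), and r at every k in [1,j-1].
  j=1: rhs fails.
  j=2: rhs fails.
  j=3: rhs holds; lhs holds on [1,2]. k = 2.

2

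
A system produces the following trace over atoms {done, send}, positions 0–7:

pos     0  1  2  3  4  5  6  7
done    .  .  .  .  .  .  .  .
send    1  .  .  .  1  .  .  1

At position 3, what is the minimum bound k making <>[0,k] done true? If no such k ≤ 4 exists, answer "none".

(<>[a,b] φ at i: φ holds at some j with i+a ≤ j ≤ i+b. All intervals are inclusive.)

none

Scan j = 3,4,… for done:
  j=3: fails
  j=4: fails
  j=5: fails
  j=6: fails
  j=7: fails
No j in [3,7] satisfies it → none.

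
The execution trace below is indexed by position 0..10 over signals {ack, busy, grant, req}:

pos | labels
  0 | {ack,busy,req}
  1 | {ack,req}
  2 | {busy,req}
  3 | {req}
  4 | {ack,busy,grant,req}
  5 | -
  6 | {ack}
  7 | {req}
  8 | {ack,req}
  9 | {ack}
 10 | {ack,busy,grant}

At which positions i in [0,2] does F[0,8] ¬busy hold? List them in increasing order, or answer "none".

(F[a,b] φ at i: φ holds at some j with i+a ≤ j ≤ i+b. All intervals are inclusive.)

0, 1, 2

Evaluate at each i in [0,2]:
  i=0: ✓ (witness j=1)
  i=1: ✓ (witness j=1)
  i=2: ✓ (witness j=3)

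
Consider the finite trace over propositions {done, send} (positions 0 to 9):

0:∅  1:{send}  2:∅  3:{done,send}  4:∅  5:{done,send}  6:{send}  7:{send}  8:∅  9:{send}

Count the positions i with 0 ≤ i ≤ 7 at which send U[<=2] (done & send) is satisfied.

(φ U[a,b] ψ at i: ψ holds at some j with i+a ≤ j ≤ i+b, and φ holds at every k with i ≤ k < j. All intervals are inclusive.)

2

Evaluate at each i in [0,7]:
  i=0: ✗ (no rhs in [0,2])
  i=1: ✗ (lhs fails at k=2 before rhs at j=3)
  i=2: ✗ (lhs fails at k=2 before rhs at j=3)
  i=3: ✓ (rhs at j=3)
  i=4: ✗ (lhs fails at k=4 before rhs at j=5)
  i=5: ✓ (rhs at j=5)
  i=6: ✗ (no rhs in [6,8])
  i=7: ✗ (no rhs in [7,9])
Positions where it holds: {3, 5} → 2.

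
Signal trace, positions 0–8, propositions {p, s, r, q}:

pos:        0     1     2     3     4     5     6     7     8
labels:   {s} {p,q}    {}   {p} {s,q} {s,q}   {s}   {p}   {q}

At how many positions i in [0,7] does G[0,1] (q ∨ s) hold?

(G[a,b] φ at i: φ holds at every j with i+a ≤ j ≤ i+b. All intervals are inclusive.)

Evaluate at each i in [0,7]:
  i=0: ✓ (all of [0,1])
  i=1: ✗ (fails at j=2)
  i=2: ✗ (fails at j=2)
  i=3: ✗ (fails at j=3)
  i=4: ✓ (all of [4,5])
  i=5: ✓ (all of [5,6])
  i=6: ✗ (fails at j=7)
  i=7: ✗ (fails at j=7)
Positions where it holds: {0, 4, 5} → 3.

3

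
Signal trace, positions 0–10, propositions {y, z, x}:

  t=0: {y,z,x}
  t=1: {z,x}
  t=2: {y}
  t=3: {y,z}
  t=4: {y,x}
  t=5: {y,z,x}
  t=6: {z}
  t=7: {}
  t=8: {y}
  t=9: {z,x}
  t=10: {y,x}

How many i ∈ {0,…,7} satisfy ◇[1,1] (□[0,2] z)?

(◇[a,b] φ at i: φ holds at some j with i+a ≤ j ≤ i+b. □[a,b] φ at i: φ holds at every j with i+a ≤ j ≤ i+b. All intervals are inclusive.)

Evaluate at each i in [0,7]:
  i=0: ✗ (none in [1,1])
  i=1: ✗ (none in [2,2])
  i=2: ✗ (none in [3,3])
  i=3: ✗ (none in [4,4])
  i=4: ✗ (none in [5,5])
  i=5: ✗ (none in [6,6])
  i=6: ✗ (none in [7,7])
  i=7: ✗ (none in [8,8])
Positions where it holds: {} → 0.

0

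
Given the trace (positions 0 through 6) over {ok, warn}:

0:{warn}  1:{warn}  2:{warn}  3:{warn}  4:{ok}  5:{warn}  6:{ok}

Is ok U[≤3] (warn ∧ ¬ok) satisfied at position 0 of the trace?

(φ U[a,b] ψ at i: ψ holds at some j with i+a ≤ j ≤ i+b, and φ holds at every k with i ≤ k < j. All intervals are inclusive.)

Need some j in [0,3] with (warn ∧ ¬ok), and ok at every k in [0,j-1].
  j=0: (warn ∧ ¬ok) holds; no prefix to check → satisfied.

Yes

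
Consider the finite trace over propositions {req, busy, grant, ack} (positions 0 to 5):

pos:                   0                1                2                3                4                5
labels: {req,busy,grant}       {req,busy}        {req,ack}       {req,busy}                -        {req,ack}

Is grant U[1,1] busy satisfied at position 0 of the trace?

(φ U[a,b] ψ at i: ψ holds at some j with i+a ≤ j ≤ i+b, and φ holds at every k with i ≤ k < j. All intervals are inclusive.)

Need some j in [1,1] with busy, and grant at every k in [0,j-1].
  j=1: busy holds; grant holds at every k in [0,0] → satisfied.

Holds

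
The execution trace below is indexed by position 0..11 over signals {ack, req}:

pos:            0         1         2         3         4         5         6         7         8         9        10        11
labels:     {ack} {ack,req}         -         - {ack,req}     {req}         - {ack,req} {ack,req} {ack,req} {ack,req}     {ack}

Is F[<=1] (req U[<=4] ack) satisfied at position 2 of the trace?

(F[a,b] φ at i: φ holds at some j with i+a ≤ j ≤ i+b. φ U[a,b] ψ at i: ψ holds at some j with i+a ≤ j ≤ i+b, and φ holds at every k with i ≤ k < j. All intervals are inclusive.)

Does not hold

Check (req U[<=4] ack) at each j in [2,3]:
  j=2: fails
  j=3: fails
No position in the window satisfies it → formula fails.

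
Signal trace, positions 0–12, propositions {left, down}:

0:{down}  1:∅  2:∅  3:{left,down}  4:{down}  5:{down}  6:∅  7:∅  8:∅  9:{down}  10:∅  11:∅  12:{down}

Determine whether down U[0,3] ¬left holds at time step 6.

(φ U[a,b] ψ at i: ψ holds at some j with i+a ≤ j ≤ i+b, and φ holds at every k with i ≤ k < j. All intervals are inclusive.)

Holds

Need some j in [6,9] with ¬left, and down at every k in [6,j-1].
  j=6: ¬left holds; no prefix to check → satisfied.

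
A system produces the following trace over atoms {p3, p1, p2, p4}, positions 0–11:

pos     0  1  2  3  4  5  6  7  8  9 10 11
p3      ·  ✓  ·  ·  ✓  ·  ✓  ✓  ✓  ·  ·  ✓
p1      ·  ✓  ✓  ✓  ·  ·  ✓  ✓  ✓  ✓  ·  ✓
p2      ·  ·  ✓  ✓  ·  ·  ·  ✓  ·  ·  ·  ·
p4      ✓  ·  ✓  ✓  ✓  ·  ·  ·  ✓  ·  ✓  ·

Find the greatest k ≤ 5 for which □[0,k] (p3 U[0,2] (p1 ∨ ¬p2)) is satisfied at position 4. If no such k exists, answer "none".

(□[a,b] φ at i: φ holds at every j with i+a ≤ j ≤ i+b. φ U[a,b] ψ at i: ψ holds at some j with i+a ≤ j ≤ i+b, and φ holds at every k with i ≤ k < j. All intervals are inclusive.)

5

(p3 U[0,2] (p1 ∨ ¬p2)) must hold from j=4 onward; find where it first fails.
  j=4: holds
  j=5: holds
  j=6: holds
  j=7: holds
  j=8: holds
  j=9: holds
Holds through j=9; largest k = 5.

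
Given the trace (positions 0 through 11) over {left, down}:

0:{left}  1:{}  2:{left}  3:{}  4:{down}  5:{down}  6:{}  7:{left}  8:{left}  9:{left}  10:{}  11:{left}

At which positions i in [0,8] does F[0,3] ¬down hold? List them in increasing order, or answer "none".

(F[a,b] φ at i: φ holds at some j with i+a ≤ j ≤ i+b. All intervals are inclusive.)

0, 1, 2, 3, 4, 5, 6, 7, 8

Evaluate at each i in [0,8]:
  i=0: ✓ (witness j=0)
  i=1: ✓ (witness j=1)
  i=2: ✓ (witness j=2)
  i=3: ✓ (witness j=3)
  i=4: ✓ (witness j=6)
  i=5: ✓ (witness j=6)
  i=6: ✓ (witness j=6)
  i=7: ✓ (witness j=7)
  i=8: ✓ (witness j=8)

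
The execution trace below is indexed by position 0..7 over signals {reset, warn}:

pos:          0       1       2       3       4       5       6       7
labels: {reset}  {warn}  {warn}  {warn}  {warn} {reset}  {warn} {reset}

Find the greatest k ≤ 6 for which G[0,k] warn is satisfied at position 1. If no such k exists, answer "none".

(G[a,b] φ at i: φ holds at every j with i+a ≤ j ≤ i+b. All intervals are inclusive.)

3

warn must hold from j=1 onward; find where it first fails.
  j=1: holds
  j=2: holds
  j=3: holds
  j=4: holds
  j=5: fails
Holds on [1,4], so largest k = 3.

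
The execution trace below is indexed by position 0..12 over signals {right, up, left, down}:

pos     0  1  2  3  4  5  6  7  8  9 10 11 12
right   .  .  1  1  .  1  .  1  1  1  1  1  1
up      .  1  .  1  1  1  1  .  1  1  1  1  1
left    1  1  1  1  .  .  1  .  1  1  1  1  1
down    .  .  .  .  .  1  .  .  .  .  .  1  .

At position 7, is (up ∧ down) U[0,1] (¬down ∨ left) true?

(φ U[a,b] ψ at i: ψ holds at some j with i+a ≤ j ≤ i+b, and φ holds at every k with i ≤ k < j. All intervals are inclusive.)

Need some j in [7,8] with (¬down ∨ left), and (up ∧ down) at every k in [7,j-1].
  j=7: (¬down ∨ left) holds; no prefix to check → satisfied.

True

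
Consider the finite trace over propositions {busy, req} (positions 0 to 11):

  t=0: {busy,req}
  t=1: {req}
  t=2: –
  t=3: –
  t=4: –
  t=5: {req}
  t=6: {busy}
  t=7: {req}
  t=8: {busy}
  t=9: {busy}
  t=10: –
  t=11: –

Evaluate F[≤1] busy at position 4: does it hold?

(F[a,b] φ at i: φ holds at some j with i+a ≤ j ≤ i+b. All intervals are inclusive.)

False

Check busy at each j in [4,5]:
  j=4: false
  j=5: false
No position in the window satisfies it → formula fails.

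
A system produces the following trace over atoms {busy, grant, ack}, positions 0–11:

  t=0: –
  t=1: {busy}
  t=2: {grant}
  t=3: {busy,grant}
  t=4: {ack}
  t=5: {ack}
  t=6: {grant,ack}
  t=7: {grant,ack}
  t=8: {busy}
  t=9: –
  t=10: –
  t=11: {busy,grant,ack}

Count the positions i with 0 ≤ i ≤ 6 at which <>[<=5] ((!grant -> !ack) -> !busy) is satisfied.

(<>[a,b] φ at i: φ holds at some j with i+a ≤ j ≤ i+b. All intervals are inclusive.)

7

Evaluate at each i in [0,6]:
  i=0: ✓ (witness j=0)
  i=1: ✓ (witness j=2)
  i=2: ✓ (witness j=2)
  i=3: ✓ (witness j=4)
  i=4: ✓ (witness j=4)
  i=5: ✓ (witness j=5)
  i=6: ✓ (witness j=6)
Positions where it holds: {0, 1, 2, 3, 4, 5, 6} → 7.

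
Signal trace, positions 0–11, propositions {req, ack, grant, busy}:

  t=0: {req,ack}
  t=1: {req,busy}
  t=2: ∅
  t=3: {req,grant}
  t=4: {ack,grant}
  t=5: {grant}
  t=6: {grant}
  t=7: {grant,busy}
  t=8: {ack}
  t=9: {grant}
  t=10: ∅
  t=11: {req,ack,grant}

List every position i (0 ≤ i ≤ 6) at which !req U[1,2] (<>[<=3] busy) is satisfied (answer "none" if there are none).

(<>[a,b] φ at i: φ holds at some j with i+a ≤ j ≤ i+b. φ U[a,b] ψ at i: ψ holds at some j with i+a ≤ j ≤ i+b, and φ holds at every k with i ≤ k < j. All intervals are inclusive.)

Evaluate at each i in [0,6]:
  i=0: ✗ (lhs fails at k=0 before rhs at j=1)
  i=1: ✗ (no rhs in [2,3])
  i=2: ✗ (lhs fails at k=3 before rhs at j=4)
  i=3: ✗ (lhs fails at k=3 before rhs at j=4)
  i=4: ✓ (rhs at j=5; lhs holds on [4,4])
  i=5: ✓ (rhs at j=6; lhs holds on [5,5])
  i=6: ✓ (rhs at j=7; lhs holds on [6,6])

4, 5, 6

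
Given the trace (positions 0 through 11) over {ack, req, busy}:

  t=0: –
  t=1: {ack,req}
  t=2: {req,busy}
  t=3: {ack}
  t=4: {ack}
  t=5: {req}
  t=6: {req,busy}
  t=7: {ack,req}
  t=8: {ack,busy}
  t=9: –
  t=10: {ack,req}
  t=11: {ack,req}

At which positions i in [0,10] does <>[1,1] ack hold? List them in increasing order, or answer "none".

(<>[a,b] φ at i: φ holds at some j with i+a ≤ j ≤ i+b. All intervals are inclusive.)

0, 2, 3, 6, 7, 9, 10

Evaluate at each i in [0,10]:
  i=0: ✓ (witness j=1)
  i=1: ✗ (none in [2,2])
  i=2: ✓ (witness j=3)
  i=3: ✓ (witness j=4)
  i=4: ✗ (none in [5,5])
  i=5: ✗ (none in [6,6])
  i=6: ✓ (witness j=7)
  i=7: ✓ (witness j=8)
  i=8: ✗ (none in [9,9])
  i=9: ✓ (witness j=10)
  i=10: ✓ (witness j=11)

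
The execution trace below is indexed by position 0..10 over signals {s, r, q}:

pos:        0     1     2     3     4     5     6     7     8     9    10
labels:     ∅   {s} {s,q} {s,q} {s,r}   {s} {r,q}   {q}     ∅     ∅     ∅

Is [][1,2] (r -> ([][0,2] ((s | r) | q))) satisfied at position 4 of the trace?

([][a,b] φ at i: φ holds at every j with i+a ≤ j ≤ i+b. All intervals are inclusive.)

Check (r -> ([][0,2] ((s | r) | q))) at every j in [5,6]:
  j=5: antecedent false → ✓
  j=6: antecedent true; consequent fails at 8 → ✗
Fails at j=6 → formula fails.

Does not hold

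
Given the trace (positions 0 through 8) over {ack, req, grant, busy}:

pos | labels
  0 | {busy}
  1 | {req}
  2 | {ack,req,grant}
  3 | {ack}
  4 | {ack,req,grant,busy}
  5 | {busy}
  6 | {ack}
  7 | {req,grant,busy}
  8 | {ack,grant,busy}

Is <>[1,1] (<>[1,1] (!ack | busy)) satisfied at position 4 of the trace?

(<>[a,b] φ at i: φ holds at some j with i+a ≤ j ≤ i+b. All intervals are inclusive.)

Check <>[1,1] (!ack | busy) at each j in [5,5]:
  j=5: fails (none in [6,6])
No position in the window satisfies it → formula fails.

Does not hold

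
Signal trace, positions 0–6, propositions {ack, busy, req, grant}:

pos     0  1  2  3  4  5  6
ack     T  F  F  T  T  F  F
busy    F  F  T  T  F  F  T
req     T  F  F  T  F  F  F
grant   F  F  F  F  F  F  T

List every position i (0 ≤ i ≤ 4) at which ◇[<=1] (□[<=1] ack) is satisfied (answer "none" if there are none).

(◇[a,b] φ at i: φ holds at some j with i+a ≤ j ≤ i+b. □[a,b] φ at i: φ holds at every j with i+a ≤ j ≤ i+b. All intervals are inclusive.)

2, 3

Evaluate at each i in [0,4]:
  i=0: ✗ (none in [0,1])
  i=1: ✗ (none in [1,2])
  i=2: ✓ (witness j=3)
  i=3: ✓ (witness j=3)
  i=4: ✗ (none in [4,5])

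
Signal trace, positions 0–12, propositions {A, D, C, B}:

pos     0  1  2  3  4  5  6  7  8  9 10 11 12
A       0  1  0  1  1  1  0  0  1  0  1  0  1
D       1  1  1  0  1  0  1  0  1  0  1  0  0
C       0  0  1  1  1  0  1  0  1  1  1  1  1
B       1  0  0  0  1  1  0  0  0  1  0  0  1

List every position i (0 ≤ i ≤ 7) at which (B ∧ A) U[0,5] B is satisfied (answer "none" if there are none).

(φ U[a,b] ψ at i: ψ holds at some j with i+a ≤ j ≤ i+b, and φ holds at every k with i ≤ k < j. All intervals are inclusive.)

Evaluate at each i in [0,7]:
  i=0: ✓ (rhs at j=0)
  i=1: ✗ (lhs fails at k=1 before rhs at j=4)
  i=2: ✗ (lhs fails at k=2 before rhs at j=4)
  i=3: ✗ (lhs fails at k=3 before rhs at j=4)
  i=4: ✓ (rhs at j=4)
  i=5: ✓ (rhs at j=5)
  i=6: ✗ (lhs fails at k=6 before rhs at j=9)
  i=7: ✗ (lhs fails at k=7 before rhs at j=9)

0, 4, 5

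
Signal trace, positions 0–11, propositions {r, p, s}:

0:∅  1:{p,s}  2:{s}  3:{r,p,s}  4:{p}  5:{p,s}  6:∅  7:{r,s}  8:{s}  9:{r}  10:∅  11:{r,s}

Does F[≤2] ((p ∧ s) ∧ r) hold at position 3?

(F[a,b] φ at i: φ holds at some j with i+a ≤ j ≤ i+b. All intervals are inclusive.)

Check ((p ∧ s) ∧ r) at each j in [3,5]:
  j=3: true
  j=4: false
  j=5: false
Found at j=3 → formula holds.

Holds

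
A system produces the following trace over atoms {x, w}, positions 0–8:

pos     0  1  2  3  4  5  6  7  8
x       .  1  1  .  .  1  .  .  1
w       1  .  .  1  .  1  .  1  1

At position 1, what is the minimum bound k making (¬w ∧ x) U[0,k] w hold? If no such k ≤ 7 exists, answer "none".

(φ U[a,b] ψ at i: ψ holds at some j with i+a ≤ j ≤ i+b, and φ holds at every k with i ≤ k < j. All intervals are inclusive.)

Need earliest j ≥ 1 with w, and (¬w ∧ x) at every k in [1,j-1].
  j=1: rhs fails.
  j=2: rhs fails.
  j=3: rhs holds; lhs holds on [1,2]. k = 2.

2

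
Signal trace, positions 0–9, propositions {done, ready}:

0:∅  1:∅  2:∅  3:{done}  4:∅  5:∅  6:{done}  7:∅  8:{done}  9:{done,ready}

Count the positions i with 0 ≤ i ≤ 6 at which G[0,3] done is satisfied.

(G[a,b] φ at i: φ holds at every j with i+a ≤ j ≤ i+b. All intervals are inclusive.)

0

Evaluate at each i in [0,6]:
  i=0: ✗ (fails at j=0)
  i=1: ✗ (fails at j=1)
  i=2: ✗ (fails at j=2)
  i=3: ✗ (fails at j=4)
  i=4: ✗ (fails at j=4)
  i=5: ✗ (fails at j=5)
  i=6: ✗ (fails at j=7)
Positions where it holds: {} → 0.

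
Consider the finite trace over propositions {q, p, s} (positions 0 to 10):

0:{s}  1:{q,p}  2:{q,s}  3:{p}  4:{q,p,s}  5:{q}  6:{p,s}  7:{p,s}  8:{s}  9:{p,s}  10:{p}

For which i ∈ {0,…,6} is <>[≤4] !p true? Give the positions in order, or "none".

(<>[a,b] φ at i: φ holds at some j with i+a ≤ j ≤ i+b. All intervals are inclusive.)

0, 1, 2, 3, 4, 5, 6

Evaluate at each i in [0,6]:
  i=0: ✓ (witness j=0)
  i=1: ✓ (witness j=2)
  i=2: ✓ (witness j=2)
  i=3: ✓ (witness j=5)
  i=4: ✓ (witness j=5)
  i=5: ✓ (witness j=5)
  i=6: ✓ (witness j=8)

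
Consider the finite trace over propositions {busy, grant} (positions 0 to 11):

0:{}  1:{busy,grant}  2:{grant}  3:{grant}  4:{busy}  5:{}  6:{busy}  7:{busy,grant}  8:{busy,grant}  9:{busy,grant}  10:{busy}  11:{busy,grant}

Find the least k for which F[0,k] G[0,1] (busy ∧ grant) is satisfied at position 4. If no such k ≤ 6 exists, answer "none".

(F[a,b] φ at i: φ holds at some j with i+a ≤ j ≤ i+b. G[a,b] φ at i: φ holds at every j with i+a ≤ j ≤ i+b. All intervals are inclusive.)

Scan j = 4,5,… for G[0,1] (busy ∧ grant):
  j=4: fails
  j=5: fails
  j=6: fails
  j=7: holds
First hit at j=7, so smallest k = 7-4 = 3.

3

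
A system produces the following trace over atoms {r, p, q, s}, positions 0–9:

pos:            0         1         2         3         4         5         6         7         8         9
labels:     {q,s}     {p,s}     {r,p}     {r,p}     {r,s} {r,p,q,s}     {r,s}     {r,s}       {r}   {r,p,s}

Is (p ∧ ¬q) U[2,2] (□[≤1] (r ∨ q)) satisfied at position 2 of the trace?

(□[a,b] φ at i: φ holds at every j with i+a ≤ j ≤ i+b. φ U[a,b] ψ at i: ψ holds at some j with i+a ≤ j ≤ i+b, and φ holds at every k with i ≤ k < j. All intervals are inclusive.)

Holds

Need some j in [4,4] with □[≤1] (r ∨ q), and (p ∧ ¬q) at every k in [2,j-1].
  j=4: □[≤1] (r ∨ q) holds; (p ∧ ¬q) holds at every k in [2,3] → satisfied.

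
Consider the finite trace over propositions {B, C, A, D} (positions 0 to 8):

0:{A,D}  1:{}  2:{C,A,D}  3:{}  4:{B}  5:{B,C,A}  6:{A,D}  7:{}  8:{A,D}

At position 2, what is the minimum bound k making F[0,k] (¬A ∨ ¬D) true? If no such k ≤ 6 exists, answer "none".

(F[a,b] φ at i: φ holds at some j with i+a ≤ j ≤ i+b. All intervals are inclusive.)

1

Scan j = 2,3,… for (¬A ∨ ¬D):
  j=2: fails
  j=3: holds
First hit at j=3, so smallest k = 3-2 = 1.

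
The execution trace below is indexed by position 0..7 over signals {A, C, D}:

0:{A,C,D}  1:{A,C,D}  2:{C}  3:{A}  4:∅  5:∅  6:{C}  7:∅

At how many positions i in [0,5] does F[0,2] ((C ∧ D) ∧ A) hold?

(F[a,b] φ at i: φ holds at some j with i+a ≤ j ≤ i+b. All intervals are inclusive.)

2

Evaluate at each i in [0,5]:
  i=0: ✓ (witness j=0)
  i=1: ✓ (witness j=1)
  i=2: ✗ (none in [2,4])
  i=3: ✗ (none in [3,5])
  i=4: ✗ (none in [4,6])
  i=5: ✗ (none in [5,7])
Positions where it holds: {0, 1} → 2.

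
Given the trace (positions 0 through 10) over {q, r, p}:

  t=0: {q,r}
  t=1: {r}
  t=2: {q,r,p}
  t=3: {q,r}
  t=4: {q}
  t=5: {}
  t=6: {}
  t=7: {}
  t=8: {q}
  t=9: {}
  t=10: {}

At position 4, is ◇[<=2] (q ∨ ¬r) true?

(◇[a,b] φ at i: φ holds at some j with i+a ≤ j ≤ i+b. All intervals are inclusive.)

Holds

Check (q ∨ ¬r) at each j in [4,6]:
  j=4: true
  j=5: true
  j=6: true
Found at j=4 → formula holds.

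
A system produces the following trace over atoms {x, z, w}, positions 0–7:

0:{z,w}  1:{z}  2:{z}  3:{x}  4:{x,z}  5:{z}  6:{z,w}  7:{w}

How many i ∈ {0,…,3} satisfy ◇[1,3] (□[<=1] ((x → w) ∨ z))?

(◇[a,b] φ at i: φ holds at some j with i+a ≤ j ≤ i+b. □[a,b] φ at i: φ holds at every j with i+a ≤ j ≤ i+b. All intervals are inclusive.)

Evaluate at each i in [0,3]:
  i=0: ✓ (witness j=1)
  i=1: ✓ (witness j=4)
  i=2: ✓ (witness j=4)
  i=3: ✓ (witness j=4)
Positions where it holds: {0, 1, 2, 3} → 4.

4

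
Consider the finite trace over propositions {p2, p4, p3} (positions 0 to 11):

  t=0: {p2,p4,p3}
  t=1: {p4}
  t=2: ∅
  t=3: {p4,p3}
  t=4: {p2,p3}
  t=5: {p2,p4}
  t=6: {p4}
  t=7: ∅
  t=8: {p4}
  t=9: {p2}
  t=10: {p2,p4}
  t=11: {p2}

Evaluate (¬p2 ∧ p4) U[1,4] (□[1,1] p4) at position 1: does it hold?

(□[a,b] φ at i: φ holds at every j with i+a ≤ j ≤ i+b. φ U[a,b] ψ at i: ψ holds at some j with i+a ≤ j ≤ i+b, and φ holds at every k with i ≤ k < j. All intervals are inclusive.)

Yes

Need some j in [2,5] with □[1,1] p4, and (¬p2 ∧ p4) at every k in [1,j-1].
  j=2: □[1,1] p4 holds; (¬p2 ∧ p4) holds at every k in [1,1] → satisfied.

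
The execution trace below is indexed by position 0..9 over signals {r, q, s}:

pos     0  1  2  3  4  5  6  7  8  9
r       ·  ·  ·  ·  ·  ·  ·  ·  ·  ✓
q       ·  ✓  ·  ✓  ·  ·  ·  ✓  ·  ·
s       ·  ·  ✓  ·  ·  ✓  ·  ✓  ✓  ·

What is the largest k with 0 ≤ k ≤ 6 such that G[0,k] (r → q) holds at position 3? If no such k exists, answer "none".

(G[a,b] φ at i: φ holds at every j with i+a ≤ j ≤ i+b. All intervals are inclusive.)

(r → q) must hold from j=3 onward; find where it first fails.
  j=3: holds
  j=4: holds
  j=5: holds
  j=6: holds
  j=7: holds
  j=8: holds
  j=9: fails
Holds on [3,8], so largest k = 5.

5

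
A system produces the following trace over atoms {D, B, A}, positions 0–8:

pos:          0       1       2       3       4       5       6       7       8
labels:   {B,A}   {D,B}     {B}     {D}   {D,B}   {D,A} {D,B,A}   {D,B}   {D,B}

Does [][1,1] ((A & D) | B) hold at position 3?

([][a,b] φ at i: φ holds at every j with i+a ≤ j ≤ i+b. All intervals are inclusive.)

Holds

Check ((A & D) | B) at every j in [4,4]:
  j=4: true
All positions satisfy it → formula holds.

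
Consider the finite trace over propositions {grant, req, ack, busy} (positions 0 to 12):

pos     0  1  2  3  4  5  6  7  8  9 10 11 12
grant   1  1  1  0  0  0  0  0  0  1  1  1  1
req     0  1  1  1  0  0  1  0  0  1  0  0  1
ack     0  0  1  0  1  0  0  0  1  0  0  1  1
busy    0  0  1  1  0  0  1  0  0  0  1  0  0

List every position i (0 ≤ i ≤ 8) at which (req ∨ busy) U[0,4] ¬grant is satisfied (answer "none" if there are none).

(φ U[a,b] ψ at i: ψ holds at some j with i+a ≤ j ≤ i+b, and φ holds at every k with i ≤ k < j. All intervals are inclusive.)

1, 2, 3, 4, 5, 6, 7, 8

Evaluate at each i in [0,8]:
  i=0: ✗ (lhs fails at k=0 before rhs at j=3)
  i=1: ✓ (rhs at j=3; lhs holds on [1,2])
  i=2: ✓ (rhs at j=3; lhs holds on [2,2])
  i=3: ✓ (rhs at j=3)
  i=4: ✓ (rhs at j=4)
  i=5: ✓ (rhs at j=5)
  i=6: ✓ (rhs at j=6)
  i=7: ✓ (rhs at j=7)
  i=8: ✓ (rhs at j=8)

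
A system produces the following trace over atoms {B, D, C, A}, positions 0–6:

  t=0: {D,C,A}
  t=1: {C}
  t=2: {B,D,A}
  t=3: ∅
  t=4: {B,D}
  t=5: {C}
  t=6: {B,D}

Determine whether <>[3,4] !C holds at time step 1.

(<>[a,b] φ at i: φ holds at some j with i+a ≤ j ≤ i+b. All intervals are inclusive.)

Holds

Check !C at each j in [4,5]:
  j=4: true
  j=5: false
Found at j=4 → formula holds.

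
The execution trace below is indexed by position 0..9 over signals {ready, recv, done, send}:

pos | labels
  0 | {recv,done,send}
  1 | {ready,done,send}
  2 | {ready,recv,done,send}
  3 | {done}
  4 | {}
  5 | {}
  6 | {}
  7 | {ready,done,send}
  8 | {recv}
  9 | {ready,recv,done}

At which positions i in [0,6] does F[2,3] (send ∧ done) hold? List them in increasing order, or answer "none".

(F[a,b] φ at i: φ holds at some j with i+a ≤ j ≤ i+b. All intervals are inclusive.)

0, 4, 5

Evaluate at each i in [0,6]:
  i=0: ✓ (witness j=2)
  i=1: ✗ (none in [3,4])
  i=2: ✗ (none in [4,5])
  i=3: ✗ (none in [5,6])
  i=4: ✓ (witness j=7)
  i=5: ✓ (witness j=7)
  i=6: ✗ (none in [8,9])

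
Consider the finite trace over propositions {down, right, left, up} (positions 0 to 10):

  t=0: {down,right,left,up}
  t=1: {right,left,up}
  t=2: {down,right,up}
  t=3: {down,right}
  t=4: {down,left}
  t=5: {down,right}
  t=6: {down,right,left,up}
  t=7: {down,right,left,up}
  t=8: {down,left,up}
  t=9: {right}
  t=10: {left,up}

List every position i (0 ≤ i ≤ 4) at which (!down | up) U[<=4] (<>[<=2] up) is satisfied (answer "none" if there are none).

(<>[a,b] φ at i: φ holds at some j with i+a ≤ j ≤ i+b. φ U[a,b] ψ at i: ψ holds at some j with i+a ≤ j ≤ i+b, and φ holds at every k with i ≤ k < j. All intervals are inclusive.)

Evaluate at each i in [0,4]:
  i=0: ✓ (rhs at j=0)
  i=1: ✓ (rhs at j=1)
  i=2: ✓ (rhs at j=2)
  i=3: ✗ (lhs fails at k=3 before rhs at j=4)
  i=4: ✓ (rhs at j=4)

0, 1, 2, 4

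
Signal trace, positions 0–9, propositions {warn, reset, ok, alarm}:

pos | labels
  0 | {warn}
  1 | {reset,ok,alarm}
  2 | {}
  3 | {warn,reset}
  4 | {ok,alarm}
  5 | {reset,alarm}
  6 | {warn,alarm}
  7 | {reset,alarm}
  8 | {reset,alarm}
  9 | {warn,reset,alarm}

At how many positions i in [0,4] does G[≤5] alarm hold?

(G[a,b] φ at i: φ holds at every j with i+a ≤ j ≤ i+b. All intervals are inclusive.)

1

Evaluate at each i in [0,4]:
  i=0: ✗ (fails at j=0)
  i=1: ✗ (fails at j=2)
  i=2: ✗ (fails at j=2)
  i=3: ✗ (fails at j=3)
  i=4: ✓ (all of [4,9])
Positions where it holds: {4} → 1.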